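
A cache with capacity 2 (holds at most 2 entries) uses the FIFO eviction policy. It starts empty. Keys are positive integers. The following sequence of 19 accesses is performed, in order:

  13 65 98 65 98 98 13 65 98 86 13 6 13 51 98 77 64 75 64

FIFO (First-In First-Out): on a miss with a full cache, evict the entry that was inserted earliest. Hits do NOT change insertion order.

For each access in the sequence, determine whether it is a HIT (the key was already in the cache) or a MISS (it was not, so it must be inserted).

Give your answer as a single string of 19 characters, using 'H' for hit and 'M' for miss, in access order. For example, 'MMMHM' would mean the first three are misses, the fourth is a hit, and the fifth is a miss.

Answer: MMMHHHMMMMMMHMMMMMH

Derivation:
FIFO simulation (capacity=2):
  1. access 13: MISS. Cache (old->new): [13]
  2. access 65: MISS. Cache (old->new): [13 65]
  3. access 98: MISS, evict 13. Cache (old->new): [65 98]
  4. access 65: HIT. Cache (old->new): [65 98]
  5. access 98: HIT. Cache (old->new): [65 98]
  6. access 98: HIT. Cache (old->new): [65 98]
  7. access 13: MISS, evict 65. Cache (old->new): [98 13]
  8. access 65: MISS, evict 98. Cache (old->new): [13 65]
  9. access 98: MISS, evict 13. Cache (old->new): [65 98]
  10. access 86: MISS, evict 65. Cache (old->new): [98 86]
  11. access 13: MISS, evict 98. Cache (old->new): [86 13]
  12. access 6: MISS, evict 86. Cache (old->new): [13 6]
  13. access 13: HIT. Cache (old->new): [13 6]
  14. access 51: MISS, evict 13. Cache (old->new): [6 51]
  15. access 98: MISS, evict 6. Cache (old->new): [51 98]
  16. access 77: MISS, evict 51. Cache (old->new): [98 77]
  17. access 64: MISS, evict 98. Cache (old->new): [77 64]
  18. access 75: MISS, evict 77. Cache (old->new): [64 75]
  19. access 64: HIT. Cache (old->new): [64 75]
Total: 5 hits, 14 misses, 12 evictions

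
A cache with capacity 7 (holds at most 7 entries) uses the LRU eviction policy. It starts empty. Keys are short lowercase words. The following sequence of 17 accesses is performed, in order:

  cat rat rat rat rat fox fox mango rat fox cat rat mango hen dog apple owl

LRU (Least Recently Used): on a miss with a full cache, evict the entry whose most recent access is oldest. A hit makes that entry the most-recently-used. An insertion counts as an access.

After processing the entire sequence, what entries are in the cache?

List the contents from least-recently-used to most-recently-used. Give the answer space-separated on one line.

LRU simulation (capacity=7):
  1. access cat: MISS. Cache (LRU->MRU): [cat]
  2. access rat: MISS. Cache (LRU->MRU): [cat rat]
  3. access rat: HIT. Cache (LRU->MRU): [cat rat]
  4. access rat: HIT. Cache (LRU->MRU): [cat rat]
  5. access rat: HIT. Cache (LRU->MRU): [cat rat]
  6. access fox: MISS. Cache (LRU->MRU): [cat rat fox]
  7. access fox: HIT. Cache (LRU->MRU): [cat rat fox]
  8. access mango: MISS. Cache (LRU->MRU): [cat rat fox mango]
  9. access rat: HIT. Cache (LRU->MRU): [cat fox mango rat]
  10. access fox: HIT. Cache (LRU->MRU): [cat mango rat fox]
  11. access cat: HIT. Cache (LRU->MRU): [mango rat fox cat]
  12. access rat: HIT. Cache (LRU->MRU): [mango fox cat rat]
  13. access mango: HIT. Cache (LRU->MRU): [fox cat rat mango]
  14. access hen: MISS. Cache (LRU->MRU): [fox cat rat mango hen]
  15. access dog: MISS. Cache (LRU->MRU): [fox cat rat mango hen dog]
  16. access apple: MISS. Cache (LRU->MRU): [fox cat rat mango hen dog apple]
  17. access owl: MISS, evict fox. Cache (LRU->MRU): [cat rat mango hen dog apple owl]
Total: 9 hits, 8 misses, 1 evictions

Answer: cat rat mango hen dog apple owl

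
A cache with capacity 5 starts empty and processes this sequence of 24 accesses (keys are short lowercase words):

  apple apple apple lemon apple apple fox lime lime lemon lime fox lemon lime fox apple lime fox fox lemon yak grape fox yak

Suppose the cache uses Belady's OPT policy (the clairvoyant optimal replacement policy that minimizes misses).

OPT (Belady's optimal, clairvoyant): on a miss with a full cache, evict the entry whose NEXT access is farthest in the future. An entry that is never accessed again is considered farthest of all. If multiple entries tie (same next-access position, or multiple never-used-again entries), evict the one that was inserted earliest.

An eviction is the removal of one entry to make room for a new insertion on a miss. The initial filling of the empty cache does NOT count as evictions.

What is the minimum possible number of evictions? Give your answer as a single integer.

OPT (Belady) simulation (capacity=5):
  1. access apple: MISS. Cache: [apple]
  2. access apple: HIT. Next use of apple: step 3. Cache: [apple]
  3. access apple: HIT. Next use of apple: step 5. Cache: [apple]
  4. access lemon: MISS. Cache: [apple lemon]
  5. access apple: HIT. Next use of apple: step 6. Cache: [apple lemon]
  6. access apple: HIT. Next use of apple: step 16. Cache: [apple lemon]
  7. access fox: MISS. Cache: [apple lemon fox]
  8. access lime: MISS. Cache: [apple lemon fox lime]
  9. access lime: HIT. Next use of lime: step 11. Cache: [apple lemon fox lime]
  10. access lemon: HIT. Next use of lemon: step 13. Cache: [apple lemon fox lime]
  11. access lime: HIT. Next use of lime: step 14. Cache: [apple lemon fox lime]
  12. access fox: HIT. Next use of fox: step 15. Cache: [apple lemon fox lime]
  13. access lemon: HIT. Next use of lemon: step 20. Cache: [apple lemon fox lime]
  14. access lime: HIT. Next use of lime: step 17. Cache: [apple lemon fox lime]
  15. access fox: HIT. Next use of fox: step 18. Cache: [apple lemon fox lime]
  16. access apple: HIT. Next use of apple: never. Cache: [apple lemon fox lime]
  17. access lime: HIT. Next use of lime: never. Cache: [apple lemon fox lime]
  18. access fox: HIT. Next use of fox: step 19. Cache: [apple lemon fox lime]
  19. access fox: HIT. Next use of fox: step 23. Cache: [apple lemon fox lime]
  20. access lemon: HIT. Next use of lemon: never. Cache: [apple lemon fox lime]
  21. access yak: MISS. Cache: [apple lemon fox lime yak]
  22. access grape: MISS, evict apple (next use: never). Cache: [lemon fox lime yak grape]
  23. access fox: HIT. Next use of fox: never. Cache: [lemon fox lime yak grape]
  24. access yak: HIT. Next use of yak: never. Cache: [lemon fox lime yak grape]
Total: 18 hits, 6 misses, 1 evictions

Answer: 1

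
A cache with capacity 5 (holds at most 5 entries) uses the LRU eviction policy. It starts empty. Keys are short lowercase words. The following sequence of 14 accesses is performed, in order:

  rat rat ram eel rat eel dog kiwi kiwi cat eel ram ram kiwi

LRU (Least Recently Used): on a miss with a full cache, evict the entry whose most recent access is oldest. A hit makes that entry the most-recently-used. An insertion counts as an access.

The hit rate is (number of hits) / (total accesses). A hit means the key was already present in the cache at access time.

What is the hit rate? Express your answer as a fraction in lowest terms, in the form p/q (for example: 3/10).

LRU simulation (capacity=5):
  1. access rat: MISS. Cache (LRU->MRU): [rat]
  2. access rat: HIT. Cache (LRU->MRU): [rat]
  3. access ram: MISS. Cache (LRU->MRU): [rat ram]
  4. access eel: MISS. Cache (LRU->MRU): [rat ram eel]
  5. access rat: HIT. Cache (LRU->MRU): [ram eel rat]
  6. access eel: HIT. Cache (LRU->MRU): [ram rat eel]
  7. access dog: MISS. Cache (LRU->MRU): [ram rat eel dog]
  8. access kiwi: MISS. Cache (LRU->MRU): [ram rat eel dog kiwi]
  9. access kiwi: HIT. Cache (LRU->MRU): [ram rat eel dog kiwi]
  10. access cat: MISS, evict ram. Cache (LRU->MRU): [rat eel dog kiwi cat]
  11. access eel: HIT. Cache (LRU->MRU): [rat dog kiwi cat eel]
  12. access ram: MISS, evict rat. Cache (LRU->MRU): [dog kiwi cat eel ram]
  13. access ram: HIT. Cache (LRU->MRU): [dog kiwi cat eel ram]
  14. access kiwi: HIT. Cache (LRU->MRU): [dog cat eel ram kiwi]
Total: 7 hits, 7 misses, 2 evictions

Hit rate = 7/14 = 1/2

Answer: 1/2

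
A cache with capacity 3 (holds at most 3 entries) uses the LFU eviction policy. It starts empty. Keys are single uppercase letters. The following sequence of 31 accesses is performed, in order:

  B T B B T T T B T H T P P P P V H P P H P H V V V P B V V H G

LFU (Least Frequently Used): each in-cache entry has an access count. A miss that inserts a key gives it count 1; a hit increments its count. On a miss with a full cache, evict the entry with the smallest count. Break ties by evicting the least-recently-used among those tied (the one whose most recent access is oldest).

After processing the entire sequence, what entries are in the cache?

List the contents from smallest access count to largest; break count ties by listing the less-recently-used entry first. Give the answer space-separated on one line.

LFU simulation (capacity=3):
  1. access B: MISS. Cache: [B(c=1)]
  2. access T: MISS. Cache: [B(c=1) T(c=1)]
  3. access B: HIT, count now 2. Cache: [T(c=1) B(c=2)]
  4. access B: HIT, count now 3. Cache: [T(c=1) B(c=3)]
  5. access T: HIT, count now 2. Cache: [T(c=2) B(c=3)]
  6. access T: HIT, count now 3. Cache: [B(c=3) T(c=3)]
  7. access T: HIT, count now 4. Cache: [B(c=3) T(c=4)]
  8. access B: HIT, count now 4. Cache: [T(c=4) B(c=4)]
  9. access T: HIT, count now 5. Cache: [B(c=4) T(c=5)]
  10. access H: MISS. Cache: [H(c=1) B(c=4) T(c=5)]
  11. access T: HIT, count now 6. Cache: [H(c=1) B(c=4) T(c=6)]
  12. access P: MISS, evict H(c=1). Cache: [P(c=1) B(c=4) T(c=6)]
  13. access P: HIT, count now 2. Cache: [P(c=2) B(c=4) T(c=6)]
  14. access P: HIT, count now 3. Cache: [P(c=3) B(c=4) T(c=6)]
  15. access P: HIT, count now 4. Cache: [B(c=4) P(c=4) T(c=6)]
  16. access V: MISS, evict B(c=4). Cache: [V(c=1) P(c=4) T(c=6)]
  17. access H: MISS, evict V(c=1). Cache: [H(c=1) P(c=4) T(c=6)]
  18. access P: HIT, count now 5. Cache: [H(c=1) P(c=5) T(c=6)]
  19. access P: HIT, count now 6. Cache: [H(c=1) T(c=6) P(c=6)]
  20. access H: HIT, count now 2. Cache: [H(c=2) T(c=6) P(c=6)]
  21. access P: HIT, count now 7. Cache: [H(c=2) T(c=6) P(c=7)]
  22. access H: HIT, count now 3. Cache: [H(c=3) T(c=6) P(c=7)]
  23. access V: MISS, evict H(c=3). Cache: [V(c=1) T(c=6) P(c=7)]
  24. access V: HIT, count now 2. Cache: [V(c=2) T(c=6) P(c=7)]
  25. access V: HIT, count now 3. Cache: [V(c=3) T(c=6) P(c=7)]
  26. access P: HIT, count now 8. Cache: [V(c=3) T(c=6) P(c=8)]
  27. access B: MISS, evict V(c=3). Cache: [B(c=1) T(c=6) P(c=8)]
  28. access V: MISS, evict B(c=1). Cache: [V(c=1) T(c=6) P(c=8)]
  29. access V: HIT, count now 2. Cache: [V(c=2) T(c=6) P(c=8)]
  30. access H: MISS, evict V(c=2). Cache: [H(c=1) T(c=6) P(c=8)]
  31. access G: MISS, evict H(c=1). Cache: [G(c=1) T(c=6) P(c=8)]
Total: 20 hits, 11 misses, 8 evictions

Answer: G T P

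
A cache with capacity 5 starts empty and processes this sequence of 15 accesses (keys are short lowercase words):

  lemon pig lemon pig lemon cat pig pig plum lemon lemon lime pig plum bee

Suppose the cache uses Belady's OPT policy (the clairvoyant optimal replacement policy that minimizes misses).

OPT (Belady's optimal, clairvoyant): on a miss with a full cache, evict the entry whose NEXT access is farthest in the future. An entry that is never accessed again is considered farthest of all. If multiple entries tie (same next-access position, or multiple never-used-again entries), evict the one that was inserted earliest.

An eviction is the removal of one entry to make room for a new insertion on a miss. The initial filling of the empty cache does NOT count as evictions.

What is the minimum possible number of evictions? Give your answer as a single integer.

Answer: 1

Derivation:
OPT (Belady) simulation (capacity=5):
  1. access lemon: MISS. Cache: [lemon]
  2. access pig: MISS. Cache: [lemon pig]
  3. access lemon: HIT. Next use of lemon: step 5. Cache: [lemon pig]
  4. access pig: HIT. Next use of pig: step 7. Cache: [lemon pig]
  5. access lemon: HIT. Next use of lemon: step 10. Cache: [lemon pig]
  6. access cat: MISS. Cache: [lemon pig cat]
  7. access pig: HIT. Next use of pig: step 8. Cache: [lemon pig cat]
  8. access pig: HIT. Next use of pig: step 13. Cache: [lemon pig cat]
  9. access plum: MISS. Cache: [lemon pig cat plum]
  10. access lemon: HIT. Next use of lemon: step 11. Cache: [lemon pig cat plum]
  11. access lemon: HIT. Next use of lemon: never. Cache: [lemon pig cat plum]
  12. access lime: MISS. Cache: [lemon pig cat plum lime]
  13. access pig: HIT. Next use of pig: never. Cache: [lemon pig cat plum lime]
  14. access plum: HIT. Next use of plum: never. Cache: [lemon pig cat plum lime]
  15. access bee: MISS, evict lemon (next use: never). Cache: [pig cat plum lime bee]
Total: 9 hits, 6 misses, 1 evictions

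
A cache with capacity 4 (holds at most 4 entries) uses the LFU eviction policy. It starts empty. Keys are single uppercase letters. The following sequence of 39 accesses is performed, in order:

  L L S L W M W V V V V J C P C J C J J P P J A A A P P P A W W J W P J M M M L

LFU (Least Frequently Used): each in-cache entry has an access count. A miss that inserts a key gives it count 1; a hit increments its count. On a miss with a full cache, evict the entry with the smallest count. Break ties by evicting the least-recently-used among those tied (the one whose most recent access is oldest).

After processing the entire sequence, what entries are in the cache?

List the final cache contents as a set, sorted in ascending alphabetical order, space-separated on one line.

Answer: A L P V

Derivation:
LFU simulation (capacity=4):
  1. access L: MISS. Cache: [L(c=1)]
  2. access L: HIT, count now 2. Cache: [L(c=2)]
  3. access S: MISS. Cache: [S(c=1) L(c=2)]
  4. access L: HIT, count now 3. Cache: [S(c=1) L(c=3)]
  5. access W: MISS. Cache: [S(c=1) W(c=1) L(c=3)]
  6. access M: MISS. Cache: [S(c=1) W(c=1) M(c=1) L(c=3)]
  7. access W: HIT, count now 2. Cache: [S(c=1) M(c=1) W(c=2) L(c=3)]
  8. access V: MISS, evict S(c=1). Cache: [M(c=1) V(c=1) W(c=2) L(c=3)]
  9. access V: HIT, count now 2. Cache: [M(c=1) W(c=2) V(c=2) L(c=3)]
  10. access V: HIT, count now 3. Cache: [M(c=1) W(c=2) L(c=3) V(c=3)]
  11. access V: HIT, count now 4. Cache: [M(c=1) W(c=2) L(c=3) V(c=4)]
  12. access J: MISS, evict M(c=1). Cache: [J(c=1) W(c=2) L(c=3) V(c=4)]
  13. access C: MISS, evict J(c=1). Cache: [C(c=1) W(c=2) L(c=3) V(c=4)]
  14. access P: MISS, evict C(c=1). Cache: [P(c=1) W(c=2) L(c=3) V(c=4)]
  15. access C: MISS, evict P(c=1). Cache: [C(c=1) W(c=2) L(c=3) V(c=4)]
  16. access J: MISS, evict C(c=1). Cache: [J(c=1) W(c=2) L(c=3) V(c=4)]
  17. access C: MISS, evict J(c=1). Cache: [C(c=1) W(c=2) L(c=3) V(c=4)]
  18. access J: MISS, evict C(c=1). Cache: [J(c=1) W(c=2) L(c=3) V(c=4)]
  19. access J: HIT, count now 2. Cache: [W(c=2) J(c=2) L(c=3) V(c=4)]
  20. access P: MISS, evict W(c=2). Cache: [P(c=1) J(c=2) L(c=3) V(c=4)]
  21. access P: HIT, count now 2. Cache: [J(c=2) P(c=2) L(c=3) V(c=4)]
  22. access J: HIT, count now 3. Cache: [P(c=2) L(c=3) J(c=3) V(c=4)]
  23. access A: MISS, evict P(c=2). Cache: [A(c=1) L(c=3) J(c=3) V(c=4)]
  24. access A: HIT, count now 2. Cache: [A(c=2) L(c=3) J(c=3) V(c=4)]
  25. access A: HIT, count now 3. Cache: [L(c=3) J(c=3) A(c=3) V(c=4)]
  26. access P: MISS, evict L(c=3). Cache: [P(c=1) J(c=3) A(c=3) V(c=4)]
  27. access P: HIT, count now 2. Cache: [P(c=2) J(c=3) A(c=3) V(c=4)]
  28. access P: HIT, count now 3. Cache: [J(c=3) A(c=3) P(c=3) V(c=4)]
  29. access A: HIT, count now 4. Cache: [J(c=3) P(c=3) V(c=4) A(c=4)]
  30. access W: MISS, evict J(c=3). Cache: [W(c=1) P(c=3) V(c=4) A(c=4)]
  31. access W: HIT, count now 2. Cache: [W(c=2) P(c=3) V(c=4) A(c=4)]
  32. access J: MISS, evict W(c=2). Cache: [J(c=1) P(c=3) V(c=4) A(c=4)]
  33. access W: MISS, evict J(c=1). Cache: [W(c=1) P(c=3) V(c=4) A(c=4)]
  34. access P: HIT, count now 4. Cache: [W(c=1) V(c=4) A(c=4) P(c=4)]
  35. access J: MISS, evict W(c=1). Cache: [J(c=1) V(c=4) A(c=4) P(c=4)]
  36. access M: MISS, evict J(c=1). Cache: [M(c=1) V(c=4) A(c=4) P(c=4)]
  37. access M: HIT, count now 2. Cache: [M(c=2) V(c=4) A(c=4) P(c=4)]
  38. access M: HIT, count now 3. Cache: [M(c=3) V(c=4) A(c=4) P(c=4)]
  39. access L: MISS, evict M(c=3). Cache: [L(c=1) V(c=4) A(c=4) P(c=4)]
Total: 18 hits, 21 misses, 17 evictions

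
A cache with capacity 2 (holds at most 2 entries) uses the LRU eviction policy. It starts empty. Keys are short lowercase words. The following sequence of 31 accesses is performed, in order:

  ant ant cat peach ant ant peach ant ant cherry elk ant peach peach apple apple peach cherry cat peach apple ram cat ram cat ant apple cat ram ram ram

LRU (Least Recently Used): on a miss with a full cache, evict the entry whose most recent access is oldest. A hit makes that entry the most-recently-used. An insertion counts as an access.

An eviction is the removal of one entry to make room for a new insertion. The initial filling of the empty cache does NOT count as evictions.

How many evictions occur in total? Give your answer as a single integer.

LRU simulation (capacity=2):
  1. access ant: MISS. Cache (LRU->MRU): [ant]
  2. access ant: HIT. Cache (LRU->MRU): [ant]
  3. access cat: MISS. Cache (LRU->MRU): [ant cat]
  4. access peach: MISS, evict ant. Cache (LRU->MRU): [cat peach]
  5. access ant: MISS, evict cat. Cache (LRU->MRU): [peach ant]
  6. access ant: HIT. Cache (LRU->MRU): [peach ant]
  7. access peach: HIT. Cache (LRU->MRU): [ant peach]
  8. access ant: HIT. Cache (LRU->MRU): [peach ant]
  9. access ant: HIT. Cache (LRU->MRU): [peach ant]
  10. access cherry: MISS, evict peach. Cache (LRU->MRU): [ant cherry]
  11. access elk: MISS, evict ant. Cache (LRU->MRU): [cherry elk]
  12. access ant: MISS, evict cherry. Cache (LRU->MRU): [elk ant]
  13. access peach: MISS, evict elk. Cache (LRU->MRU): [ant peach]
  14. access peach: HIT. Cache (LRU->MRU): [ant peach]
  15. access apple: MISS, evict ant. Cache (LRU->MRU): [peach apple]
  16. access apple: HIT. Cache (LRU->MRU): [peach apple]
  17. access peach: HIT. Cache (LRU->MRU): [apple peach]
  18. access cherry: MISS, evict apple. Cache (LRU->MRU): [peach cherry]
  19. access cat: MISS, evict peach. Cache (LRU->MRU): [cherry cat]
  20. access peach: MISS, evict cherry. Cache (LRU->MRU): [cat peach]
  21. access apple: MISS, evict cat. Cache (LRU->MRU): [peach apple]
  22. access ram: MISS, evict peach. Cache (LRU->MRU): [apple ram]
  23. access cat: MISS, evict apple. Cache (LRU->MRU): [ram cat]
  24. access ram: HIT. Cache (LRU->MRU): [cat ram]
  25. access cat: HIT. Cache (LRU->MRU): [ram cat]
  26. access ant: MISS, evict ram. Cache (LRU->MRU): [cat ant]
  27. access apple: MISS, evict cat. Cache (LRU->MRU): [ant apple]
  28. access cat: MISS, evict ant. Cache (LRU->MRU): [apple cat]
  29. access ram: MISS, evict apple. Cache (LRU->MRU): [cat ram]
  30. access ram: HIT. Cache (LRU->MRU): [cat ram]
  31. access ram: HIT. Cache (LRU->MRU): [cat ram]
Total: 12 hits, 19 misses, 17 evictions

Answer: 17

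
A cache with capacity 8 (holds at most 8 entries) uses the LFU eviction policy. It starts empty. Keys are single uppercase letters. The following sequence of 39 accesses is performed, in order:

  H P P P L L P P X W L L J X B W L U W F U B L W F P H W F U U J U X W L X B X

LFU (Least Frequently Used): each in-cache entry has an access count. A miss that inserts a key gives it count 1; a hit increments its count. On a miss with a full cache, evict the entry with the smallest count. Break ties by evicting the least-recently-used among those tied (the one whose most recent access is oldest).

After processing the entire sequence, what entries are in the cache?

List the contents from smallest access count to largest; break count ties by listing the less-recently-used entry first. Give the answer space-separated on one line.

Answer: J F B U X P W L

Derivation:
LFU simulation (capacity=8):
  1. access H: MISS. Cache: [H(c=1)]
  2. access P: MISS. Cache: [H(c=1) P(c=1)]
  3. access P: HIT, count now 2. Cache: [H(c=1) P(c=2)]
  4. access P: HIT, count now 3. Cache: [H(c=1) P(c=3)]
  5. access L: MISS. Cache: [H(c=1) L(c=1) P(c=3)]
  6. access L: HIT, count now 2. Cache: [H(c=1) L(c=2) P(c=3)]
  7. access P: HIT, count now 4. Cache: [H(c=1) L(c=2) P(c=4)]
  8. access P: HIT, count now 5. Cache: [H(c=1) L(c=2) P(c=5)]
  9. access X: MISS. Cache: [H(c=1) X(c=1) L(c=2) P(c=5)]
  10. access W: MISS. Cache: [H(c=1) X(c=1) W(c=1) L(c=2) P(c=5)]
  11. access L: HIT, count now 3. Cache: [H(c=1) X(c=1) W(c=1) L(c=3) P(c=5)]
  12. access L: HIT, count now 4. Cache: [H(c=1) X(c=1) W(c=1) L(c=4) P(c=5)]
  13. access J: MISS. Cache: [H(c=1) X(c=1) W(c=1) J(c=1) L(c=4) P(c=5)]
  14. access X: HIT, count now 2. Cache: [H(c=1) W(c=1) J(c=1) X(c=2) L(c=4) P(c=5)]
  15. access B: MISS. Cache: [H(c=1) W(c=1) J(c=1) B(c=1) X(c=2) L(c=4) P(c=5)]
  16. access W: HIT, count now 2. Cache: [H(c=1) J(c=1) B(c=1) X(c=2) W(c=2) L(c=4) P(c=5)]
  17. access L: HIT, count now 5. Cache: [H(c=1) J(c=1) B(c=1) X(c=2) W(c=2) P(c=5) L(c=5)]
  18. access U: MISS. Cache: [H(c=1) J(c=1) B(c=1) U(c=1) X(c=2) W(c=2) P(c=5) L(c=5)]
  19. access W: HIT, count now 3. Cache: [H(c=1) J(c=1) B(c=1) U(c=1) X(c=2) W(c=3) P(c=5) L(c=5)]
  20. access F: MISS, evict H(c=1). Cache: [J(c=1) B(c=1) U(c=1) F(c=1) X(c=2) W(c=3) P(c=5) L(c=5)]
  21. access U: HIT, count now 2. Cache: [J(c=1) B(c=1) F(c=1) X(c=2) U(c=2) W(c=3) P(c=5) L(c=5)]
  22. access B: HIT, count now 2. Cache: [J(c=1) F(c=1) X(c=2) U(c=2) B(c=2) W(c=3) P(c=5) L(c=5)]
  23. access L: HIT, count now 6. Cache: [J(c=1) F(c=1) X(c=2) U(c=2) B(c=2) W(c=3) P(c=5) L(c=6)]
  24. access W: HIT, count now 4. Cache: [J(c=1) F(c=1) X(c=2) U(c=2) B(c=2) W(c=4) P(c=5) L(c=6)]
  25. access F: HIT, count now 2. Cache: [J(c=1) X(c=2) U(c=2) B(c=2) F(c=2) W(c=4) P(c=5) L(c=6)]
  26. access P: HIT, count now 6. Cache: [J(c=1) X(c=2) U(c=2) B(c=2) F(c=2) W(c=4) L(c=6) P(c=6)]
  27. access H: MISS, evict J(c=1). Cache: [H(c=1) X(c=2) U(c=2) B(c=2) F(c=2) W(c=4) L(c=6) P(c=6)]
  28. access W: HIT, count now 5. Cache: [H(c=1) X(c=2) U(c=2) B(c=2) F(c=2) W(c=5) L(c=6) P(c=6)]
  29. access F: HIT, count now 3. Cache: [H(c=1) X(c=2) U(c=2) B(c=2) F(c=3) W(c=5) L(c=6) P(c=6)]
  30. access U: HIT, count now 3. Cache: [H(c=1) X(c=2) B(c=2) F(c=3) U(c=3) W(c=5) L(c=6) P(c=6)]
  31. access U: HIT, count now 4. Cache: [H(c=1) X(c=2) B(c=2) F(c=3) U(c=4) W(c=5) L(c=6) P(c=6)]
  32. access J: MISS, evict H(c=1). Cache: [J(c=1) X(c=2) B(c=2) F(c=3) U(c=4) W(c=5) L(c=6) P(c=6)]
  33. access U: HIT, count now 5. Cache: [J(c=1) X(c=2) B(c=2) F(c=3) W(c=5) U(c=5) L(c=6) P(c=6)]
  34. access X: HIT, count now 3. Cache: [J(c=1) B(c=2) F(c=3) X(c=3) W(c=5) U(c=5) L(c=6) P(c=6)]
  35. access W: HIT, count now 6. Cache: [J(c=1) B(c=2) F(c=3) X(c=3) U(c=5) L(c=6) P(c=6) W(c=6)]
  36. access L: HIT, count now 7. Cache: [J(c=1) B(c=2) F(c=3) X(c=3) U(c=5) P(c=6) W(c=6) L(c=7)]
  37. access X: HIT, count now 4. Cache: [J(c=1) B(c=2) F(c=3) X(c=4) U(c=5) P(c=6) W(c=6) L(c=7)]
  38. access B: HIT, count now 3. Cache: [J(c=1) F(c=3) B(c=3) X(c=4) U(c=5) P(c=6) W(c=6) L(c=7)]
  39. access X: HIT, count now 5. Cache: [J(c=1) F(c=3) B(c=3) U(c=5) X(c=5) P(c=6) W(c=6) L(c=7)]
Total: 28 hits, 11 misses, 3 evictions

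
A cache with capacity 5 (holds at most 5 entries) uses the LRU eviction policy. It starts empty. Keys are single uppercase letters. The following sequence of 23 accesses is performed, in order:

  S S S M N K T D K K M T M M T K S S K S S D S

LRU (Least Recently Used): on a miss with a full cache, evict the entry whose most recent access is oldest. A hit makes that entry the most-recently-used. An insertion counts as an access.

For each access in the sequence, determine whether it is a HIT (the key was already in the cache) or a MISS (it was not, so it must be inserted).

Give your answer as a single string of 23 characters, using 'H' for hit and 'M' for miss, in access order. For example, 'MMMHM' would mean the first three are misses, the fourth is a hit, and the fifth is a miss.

LRU simulation (capacity=5):
  1. access S: MISS. Cache (LRU->MRU): [S]
  2. access S: HIT. Cache (LRU->MRU): [S]
  3. access S: HIT. Cache (LRU->MRU): [S]
  4. access M: MISS. Cache (LRU->MRU): [S M]
  5. access N: MISS. Cache (LRU->MRU): [S M N]
  6. access K: MISS. Cache (LRU->MRU): [S M N K]
  7. access T: MISS. Cache (LRU->MRU): [S M N K T]
  8. access D: MISS, evict S. Cache (LRU->MRU): [M N K T D]
  9. access K: HIT. Cache (LRU->MRU): [M N T D K]
  10. access K: HIT. Cache (LRU->MRU): [M N T D K]
  11. access M: HIT. Cache (LRU->MRU): [N T D K M]
  12. access T: HIT. Cache (LRU->MRU): [N D K M T]
  13. access M: HIT. Cache (LRU->MRU): [N D K T M]
  14. access M: HIT. Cache (LRU->MRU): [N D K T M]
  15. access T: HIT. Cache (LRU->MRU): [N D K M T]
  16. access K: HIT. Cache (LRU->MRU): [N D M T K]
  17. access S: MISS, evict N. Cache (LRU->MRU): [D M T K S]
  18. access S: HIT. Cache (LRU->MRU): [D M T K S]
  19. access K: HIT. Cache (LRU->MRU): [D M T S K]
  20. access S: HIT. Cache (LRU->MRU): [D M T K S]
  21. access S: HIT. Cache (LRU->MRU): [D M T K S]
  22. access D: HIT. Cache (LRU->MRU): [M T K S D]
  23. access S: HIT. Cache (LRU->MRU): [M T K D S]
Total: 16 hits, 7 misses, 2 evictions

Answer: MHHMMMMMHHHHHHHHMHHHHHH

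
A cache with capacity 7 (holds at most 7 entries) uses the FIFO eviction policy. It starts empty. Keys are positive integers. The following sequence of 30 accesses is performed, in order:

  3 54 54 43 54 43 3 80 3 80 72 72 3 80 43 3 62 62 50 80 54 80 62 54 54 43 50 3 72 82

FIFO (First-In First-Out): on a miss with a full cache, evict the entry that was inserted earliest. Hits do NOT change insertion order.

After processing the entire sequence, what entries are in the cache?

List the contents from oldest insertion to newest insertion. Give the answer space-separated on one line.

FIFO simulation (capacity=7):
  1. access 3: MISS. Cache (old->new): [3]
  2. access 54: MISS. Cache (old->new): [3 54]
  3. access 54: HIT. Cache (old->new): [3 54]
  4. access 43: MISS. Cache (old->new): [3 54 43]
  5. access 54: HIT. Cache (old->new): [3 54 43]
  6. access 43: HIT. Cache (old->new): [3 54 43]
  7. access 3: HIT. Cache (old->new): [3 54 43]
  8. access 80: MISS. Cache (old->new): [3 54 43 80]
  9. access 3: HIT. Cache (old->new): [3 54 43 80]
  10. access 80: HIT. Cache (old->new): [3 54 43 80]
  11. access 72: MISS. Cache (old->new): [3 54 43 80 72]
  12. access 72: HIT. Cache (old->new): [3 54 43 80 72]
  13. access 3: HIT. Cache (old->new): [3 54 43 80 72]
  14. access 80: HIT. Cache (old->new): [3 54 43 80 72]
  15. access 43: HIT. Cache (old->new): [3 54 43 80 72]
  16. access 3: HIT. Cache (old->new): [3 54 43 80 72]
  17. access 62: MISS. Cache (old->new): [3 54 43 80 72 62]
  18. access 62: HIT. Cache (old->new): [3 54 43 80 72 62]
  19. access 50: MISS. Cache (old->new): [3 54 43 80 72 62 50]
  20. access 80: HIT. Cache (old->new): [3 54 43 80 72 62 50]
  21. access 54: HIT. Cache (old->new): [3 54 43 80 72 62 50]
  22. access 80: HIT. Cache (old->new): [3 54 43 80 72 62 50]
  23. access 62: HIT. Cache (old->new): [3 54 43 80 72 62 50]
  24. access 54: HIT. Cache (old->new): [3 54 43 80 72 62 50]
  25. access 54: HIT. Cache (old->new): [3 54 43 80 72 62 50]
  26. access 43: HIT. Cache (old->new): [3 54 43 80 72 62 50]
  27. access 50: HIT. Cache (old->new): [3 54 43 80 72 62 50]
  28. access 3: HIT. Cache (old->new): [3 54 43 80 72 62 50]
  29. access 72: HIT. Cache (old->new): [3 54 43 80 72 62 50]
  30. access 82: MISS, evict 3. Cache (old->new): [54 43 80 72 62 50 82]
Total: 22 hits, 8 misses, 1 evictions

Answer: 54 43 80 72 62 50 82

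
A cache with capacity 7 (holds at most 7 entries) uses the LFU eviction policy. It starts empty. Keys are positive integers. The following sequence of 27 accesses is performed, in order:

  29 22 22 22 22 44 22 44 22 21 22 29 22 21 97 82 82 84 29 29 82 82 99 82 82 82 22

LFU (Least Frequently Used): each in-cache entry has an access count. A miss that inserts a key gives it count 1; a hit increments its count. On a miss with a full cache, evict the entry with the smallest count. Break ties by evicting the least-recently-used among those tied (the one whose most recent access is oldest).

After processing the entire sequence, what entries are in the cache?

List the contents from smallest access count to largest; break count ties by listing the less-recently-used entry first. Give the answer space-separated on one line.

LFU simulation (capacity=7):
  1. access 29: MISS. Cache: [29(c=1)]
  2. access 22: MISS. Cache: [29(c=1) 22(c=1)]
  3. access 22: HIT, count now 2. Cache: [29(c=1) 22(c=2)]
  4. access 22: HIT, count now 3. Cache: [29(c=1) 22(c=3)]
  5. access 22: HIT, count now 4. Cache: [29(c=1) 22(c=4)]
  6. access 44: MISS. Cache: [29(c=1) 44(c=1) 22(c=4)]
  7. access 22: HIT, count now 5. Cache: [29(c=1) 44(c=1) 22(c=5)]
  8. access 44: HIT, count now 2. Cache: [29(c=1) 44(c=2) 22(c=5)]
  9. access 22: HIT, count now 6. Cache: [29(c=1) 44(c=2) 22(c=6)]
  10. access 21: MISS. Cache: [29(c=1) 21(c=1) 44(c=2) 22(c=6)]
  11. access 22: HIT, count now 7. Cache: [29(c=1) 21(c=1) 44(c=2) 22(c=7)]
  12. access 29: HIT, count now 2. Cache: [21(c=1) 44(c=2) 29(c=2) 22(c=7)]
  13. access 22: HIT, count now 8. Cache: [21(c=1) 44(c=2) 29(c=2) 22(c=8)]
  14. access 21: HIT, count now 2. Cache: [44(c=2) 29(c=2) 21(c=2) 22(c=8)]
  15. access 97: MISS. Cache: [97(c=1) 44(c=2) 29(c=2) 21(c=2) 22(c=8)]
  16. access 82: MISS. Cache: [97(c=1) 82(c=1) 44(c=2) 29(c=2) 21(c=2) 22(c=8)]
  17. access 82: HIT, count now 2. Cache: [97(c=1) 44(c=2) 29(c=2) 21(c=2) 82(c=2) 22(c=8)]
  18. access 84: MISS. Cache: [97(c=1) 84(c=1) 44(c=2) 29(c=2) 21(c=2) 82(c=2) 22(c=8)]
  19. access 29: HIT, count now 3. Cache: [97(c=1) 84(c=1) 44(c=2) 21(c=2) 82(c=2) 29(c=3) 22(c=8)]
  20. access 29: HIT, count now 4. Cache: [97(c=1) 84(c=1) 44(c=2) 21(c=2) 82(c=2) 29(c=4) 22(c=8)]
  21. access 82: HIT, count now 3. Cache: [97(c=1) 84(c=1) 44(c=2) 21(c=2) 82(c=3) 29(c=4) 22(c=8)]
  22. access 82: HIT, count now 4. Cache: [97(c=1) 84(c=1) 44(c=2) 21(c=2) 29(c=4) 82(c=4) 22(c=8)]
  23. access 99: MISS, evict 97(c=1). Cache: [84(c=1) 99(c=1) 44(c=2) 21(c=2) 29(c=4) 82(c=4) 22(c=8)]
  24. access 82: HIT, count now 5. Cache: [84(c=1) 99(c=1) 44(c=2) 21(c=2) 29(c=4) 82(c=5) 22(c=8)]
  25. access 82: HIT, count now 6. Cache: [84(c=1) 99(c=1) 44(c=2) 21(c=2) 29(c=4) 82(c=6) 22(c=8)]
  26. access 82: HIT, count now 7. Cache: [84(c=1) 99(c=1) 44(c=2) 21(c=2) 29(c=4) 82(c=7) 22(c=8)]
  27. access 22: HIT, count now 9. Cache: [84(c=1) 99(c=1) 44(c=2) 21(c=2) 29(c=4) 82(c=7) 22(c=9)]
Total: 19 hits, 8 misses, 1 evictions

Answer: 84 99 44 21 29 82 22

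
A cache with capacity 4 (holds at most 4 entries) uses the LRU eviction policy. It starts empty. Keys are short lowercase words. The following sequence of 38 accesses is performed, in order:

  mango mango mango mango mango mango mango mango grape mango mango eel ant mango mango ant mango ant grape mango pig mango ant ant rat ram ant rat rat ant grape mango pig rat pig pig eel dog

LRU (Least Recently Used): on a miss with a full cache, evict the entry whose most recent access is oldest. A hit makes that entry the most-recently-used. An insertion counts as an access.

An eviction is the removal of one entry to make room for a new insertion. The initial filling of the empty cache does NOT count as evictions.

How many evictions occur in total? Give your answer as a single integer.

LRU simulation (capacity=4):
  1. access mango: MISS. Cache (LRU->MRU): [mango]
  2. access mango: HIT. Cache (LRU->MRU): [mango]
  3. access mango: HIT. Cache (LRU->MRU): [mango]
  4. access mango: HIT. Cache (LRU->MRU): [mango]
  5. access mango: HIT. Cache (LRU->MRU): [mango]
  6. access mango: HIT. Cache (LRU->MRU): [mango]
  7. access mango: HIT. Cache (LRU->MRU): [mango]
  8. access mango: HIT. Cache (LRU->MRU): [mango]
  9. access grape: MISS. Cache (LRU->MRU): [mango grape]
  10. access mango: HIT. Cache (LRU->MRU): [grape mango]
  11. access mango: HIT. Cache (LRU->MRU): [grape mango]
  12. access eel: MISS. Cache (LRU->MRU): [grape mango eel]
  13. access ant: MISS. Cache (LRU->MRU): [grape mango eel ant]
  14. access mango: HIT. Cache (LRU->MRU): [grape eel ant mango]
  15. access mango: HIT. Cache (LRU->MRU): [grape eel ant mango]
  16. access ant: HIT. Cache (LRU->MRU): [grape eel mango ant]
  17. access mango: HIT. Cache (LRU->MRU): [grape eel ant mango]
  18. access ant: HIT. Cache (LRU->MRU): [grape eel mango ant]
  19. access grape: HIT. Cache (LRU->MRU): [eel mango ant grape]
  20. access mango: HIT. Cache (LRU->MRU): [eel ant grape mango]
  21. access pig: MISS, evict eel. Cache (LRU->MRU): [ant grape mango pig]
  22. access mango: HIT. Cache (LRU->MRU): [ant grape pig mango]
  23. access ant: HIT. Cache (LRU->MRU): [grape pig mango ant]
  24. access ant: HIT. Cache (LRU->MRU): [grape pig mango ant]
  25. access rat: MISS, evict grape. Cache (LRU->MRU): [pig mango ant rat]
  26. access ram: MISS, evict pig. Cache (LRU->MRU): [mango ant rat ram]
  27. access ant: HIT. Cache (LRU->MRU): [mango rat ram ant]
  28. access rat: HIT. Cache (LRU->MRU): [mango ram ant rat]
  29. access rat: HIT. Cache (LRU->MRU): [mango ram ant rat]
  30. access ant: HIT. Cache (LRU->MRU): [mango ram rat ant]
  31. access grape: MISS, evict mango. Cache (LRU->MRU): [ram rat ant grape]
  32. access mango: MISS, evict ram. Cache (LRU->MRU): [rat ant grape mango]
  33. access pig: MISS, evict rat. Cache (LRU->MRU): [ant grape mango pig]
  34. access rat: MISS, evict ant. Cache (LRU->MRU): [grape mango pig rat]
  35. access pig: HIT. Cache (LRU->MRU): [grape mango rat pig]
  36. access pig: HIT. Cache (LRU->MRU): [grape mango rat pig]
  37. access eel: MISS, evict grape. Cache (LRU->MRU): [mango rat pig eel]
  38. access dog: MISS, evict mango. Cache (LRU->MRU): [rat pig eel dog]
Total: 25 hits, 13 misses, 9 evictions

Answer: 9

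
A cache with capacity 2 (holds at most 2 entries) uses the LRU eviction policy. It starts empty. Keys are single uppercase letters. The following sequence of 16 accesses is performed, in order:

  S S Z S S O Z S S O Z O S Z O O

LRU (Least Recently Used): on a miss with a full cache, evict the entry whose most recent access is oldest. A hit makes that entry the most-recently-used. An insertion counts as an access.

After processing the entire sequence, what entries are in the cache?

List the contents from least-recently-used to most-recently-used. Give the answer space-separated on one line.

LRU simulation (capacity=2):
  1. access S: MISS. Cache (LRU->MRU): [S]
  2. access S: HIT. Cache (LRU->MRU): [S]
  3. access Z: MISS. Cache (LRU->MRU): [S Z]
  4. access S: HIT. Cache (LRU->MRU): [Z S]
  5. access S: HIT. Cache (LRU->MRU): [Z S]
  6. access O: MISS, evict Z. Cache (LRU->MRU): [S O]
  7. access Z: MISS, evict S. Cache (LRU->MRU): [O Z]
  8. access S: MISS, evict O. Cache (LRU->MRU): [Z S]
  9. access S: HIT. Cache (LRU->MRU): [Z S]
  10. access O: MISS, evict Z. Cache (LRU->MRU): [S O]
  11. access Z: MISS, evict S. Cache (LRU->MRU): [O Z]
  12. access O: HIT. Cache (LRU->MRU): [Z O]
  13. access S: MISS, evict Z. Cache (LRU->MRU): [O S]
  14. access Z: MISS, evict O. Cache (LRU->MRU): [S Z]
  15. access O: MISS, evict S. Cache (LRU->MRU): [Z O]
  16. access O: HIT. Cache (LRU->MRU): [Z O]
Total: 6 hits, 10 misses, 8 evictions

Answer: Z O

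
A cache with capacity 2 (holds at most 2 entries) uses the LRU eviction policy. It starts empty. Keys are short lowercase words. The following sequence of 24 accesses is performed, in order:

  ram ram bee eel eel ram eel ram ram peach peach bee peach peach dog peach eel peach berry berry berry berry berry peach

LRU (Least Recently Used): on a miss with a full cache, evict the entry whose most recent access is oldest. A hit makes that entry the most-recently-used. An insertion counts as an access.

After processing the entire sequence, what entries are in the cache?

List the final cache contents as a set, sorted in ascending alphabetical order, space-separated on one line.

Answer: berry peach

Derivation:
LRU simulation (capacity=2):
  1. access ram: MISS. Cache (LRU->MRU): [ram]
  2. access ram: HIT. Cache (LRU->MRU): [ram]
  3. access bee: MISS. Cache (LRU->MRU): [ram bee]
  4. access eel: MISS, evict ram. Cache (LRU->MRU): [bee eel]
  5. access eel: HIT. Cache (LRU->MRU): [bee eel]
  6. access ram: MISS, evict bee. Cache (LRU->MRU): [eel ram]
  7. access eel: HIT. Cache (LRU->MRU): [ram eel]
  8. access ram: HIT. Cache (LRU->MRU): [eel ram]
  9. access ram: HIT. Cache (LRU->MRU): [eel ram]
  10. access peach: MISS, evict eel. Cache (LRU->MRU): [ram peach]
  11. access peach: HIT. Cache (LRU->MRU): [ram peach]
  12. access bee: MISS, evict ram. Cache (LRU->MRU): [peach bee]
  13. access peach: HIT. Cache (LRU->MRU): [bee peach]
  14. access peach: HIT. Cache (LRU->MRU): [bee peach]
  15. access dog: MISS, evict bee. Cache (LRU->MRU): [peach dog]
  16. access peach: HIT. Cache (LRU->MRU): [dog peach]
  17. access eel: MISS, evict dog. Cache (LRU->MRU): [peach eel]
  18. access peach: HIT. Cache (LRU->MRU): [eel peach]
  19. access berry: MISS, evict eel. Cache (LRU->MRU): [peach berry]
  20. access berry: HIT. Cache (LRU->MRU): [peach berry]
  21. access berry: HIT. Cache (LRU->MRU): [peach berry]
  22. access berry: HIT. Cache (LRU->MRU): [peach berry]
  23. access berry: HIT. Cache (LRU->MRU): [peach berry]
  24. access peach: HIT. Cache (LRU->MRU): [berry peach]
Total: 15 hits, 9 misses, 7 evictions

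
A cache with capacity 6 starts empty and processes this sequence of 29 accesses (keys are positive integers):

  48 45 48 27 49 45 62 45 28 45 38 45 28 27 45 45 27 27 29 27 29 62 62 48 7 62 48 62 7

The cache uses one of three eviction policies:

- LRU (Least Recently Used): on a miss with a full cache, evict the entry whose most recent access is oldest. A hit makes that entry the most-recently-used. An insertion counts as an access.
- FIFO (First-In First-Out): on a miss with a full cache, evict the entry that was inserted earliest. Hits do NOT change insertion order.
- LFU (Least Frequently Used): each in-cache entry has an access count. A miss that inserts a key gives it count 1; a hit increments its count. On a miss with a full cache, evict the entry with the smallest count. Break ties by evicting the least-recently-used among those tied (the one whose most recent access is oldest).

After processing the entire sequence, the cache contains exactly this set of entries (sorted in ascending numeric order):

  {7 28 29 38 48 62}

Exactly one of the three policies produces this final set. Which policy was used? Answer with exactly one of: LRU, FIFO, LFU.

Simulating under each policy and comparing final sets:
  LRU: final set = {7 27 29 45 48 62} -> differs
  FIFO: final set = {7 28 29 38 48 62} -> MATCHES target
  LFU: final set = {7 27 29 45 48 62} -> differs
Only FIFO produces the target set.

Answer: FIFO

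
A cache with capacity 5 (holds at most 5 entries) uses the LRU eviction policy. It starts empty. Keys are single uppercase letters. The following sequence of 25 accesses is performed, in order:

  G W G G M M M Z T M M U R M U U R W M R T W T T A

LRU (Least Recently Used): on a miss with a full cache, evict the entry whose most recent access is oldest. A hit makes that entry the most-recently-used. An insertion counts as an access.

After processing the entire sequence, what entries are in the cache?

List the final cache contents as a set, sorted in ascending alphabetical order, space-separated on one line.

LRU simulation (capacity=5):
  1. access G: MISS. Cache (LRU->MRU): [G]
  2. access W: MISS. Cache (LRU->MRU): [G W]
  3. access G: HIT. Cache (LRU->MRU): [W G]
  4. access G: HIT. Cache (LRU->MRU): [W G]
  5. access M: MISS. Cache (LRU->MRU): [W G M]
  6. access M: HIT. Cache (LRU->MRU): [W G M]
  7. access M: HIT. Cache (LRU->MRU): [W G M]
  8. access Z: MISS. Cache (LRU->MRU): [W G M Z]
  9. access T: MISS. Cache (LRU->MRU): [W G M Z T]
  10. access M: HIT. Cache (LRU->MRU): [W G Z T M]
  11. access M: HIT. Cache (LRU->MRU): [W G Z T M]
  12. access U: MISS, evict W. Cache (LRU->MRU): [G Z T M U]
  13. access R: MISS, evict G. Cache (LRU->MRU): [Z T M U R]
  14. access M: HIT. Cache (LRU->MRU): [Z T U R M]
  15. access U: HIT. Cache (LRU->MRU): [Z T R M U]
  16. access U: HIT. Cache (LRU->MRU): [Z T R M U]
  17. access R: HIT. Cache (LRU->MRU): [Z T M U R]
  18. access W: MISS, evict Z. Cache (LRU->MRU): [T M U R W]
  19. access M: HIT. Cache (LRU->MRU): [T U R W M]
  20. access R: HIT. Cache (LRU->MRU): [T U W M R]
  21. access T: HIT. Cache (LRU->MRU): [U W M R T]
  22. access W: HIT. Cache (LRU->MRU): [U M R T W]
  23. access T: HIT. Cache (LRU->MRU): [U M R W T]
  24. access T: HIT. Cache (LRU->MRU): [U M R W T]
  25. access A: MISS, evict U. Cache (LRU->MRU): [M R W T A]
Total: 16 hits, 9 misses, 4 evictions

Answer: A M R T W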